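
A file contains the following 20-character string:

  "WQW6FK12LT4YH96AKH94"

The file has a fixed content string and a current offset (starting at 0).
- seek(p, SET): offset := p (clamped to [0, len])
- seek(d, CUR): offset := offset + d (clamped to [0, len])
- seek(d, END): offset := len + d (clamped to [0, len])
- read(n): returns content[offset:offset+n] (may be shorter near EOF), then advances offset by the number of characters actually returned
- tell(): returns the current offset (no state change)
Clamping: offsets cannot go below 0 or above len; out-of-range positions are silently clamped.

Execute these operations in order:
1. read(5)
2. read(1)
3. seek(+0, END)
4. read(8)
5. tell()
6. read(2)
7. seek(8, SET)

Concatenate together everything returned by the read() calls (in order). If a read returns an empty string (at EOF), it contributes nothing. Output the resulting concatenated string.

After 1 (read(5)): returned 'WQW6F', offset=5
After 2 (read(1)): returned 'K', offset=6
After 3 (seek(+0, END)): offset=20
After 4 (read(8)): returned '', offset=20
After 5 (tell()): offset=20
After 6 (read(2)): returned '', offset=20
After 7 (seek(8, SET)): offset=8

Answer: WQW6FK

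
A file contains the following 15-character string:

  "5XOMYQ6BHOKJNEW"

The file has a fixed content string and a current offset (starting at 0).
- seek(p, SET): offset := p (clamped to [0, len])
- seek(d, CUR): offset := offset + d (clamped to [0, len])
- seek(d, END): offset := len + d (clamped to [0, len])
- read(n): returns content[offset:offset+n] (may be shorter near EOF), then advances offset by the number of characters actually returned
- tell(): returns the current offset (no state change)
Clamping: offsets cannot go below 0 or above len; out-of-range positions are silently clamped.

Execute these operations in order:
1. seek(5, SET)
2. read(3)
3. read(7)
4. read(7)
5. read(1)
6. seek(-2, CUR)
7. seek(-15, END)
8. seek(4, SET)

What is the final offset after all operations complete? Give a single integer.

Answer: 4

Derivation:
After 1 (seek(5, SET)): offset=5
After 2 (read(3)): returned 'Q6B', offset=8
After 3 (read(7)): returned 'HOKJNEW', offset=15
After 4 (read(7)): returned '', offset=15
After 5 (read(1)): returned '', offset=15
After 6 (seek(-2, CUR)): offset=13
After 7 (seek(-15, END)): offset=0
After 8 (seek(4, SET)): offset=4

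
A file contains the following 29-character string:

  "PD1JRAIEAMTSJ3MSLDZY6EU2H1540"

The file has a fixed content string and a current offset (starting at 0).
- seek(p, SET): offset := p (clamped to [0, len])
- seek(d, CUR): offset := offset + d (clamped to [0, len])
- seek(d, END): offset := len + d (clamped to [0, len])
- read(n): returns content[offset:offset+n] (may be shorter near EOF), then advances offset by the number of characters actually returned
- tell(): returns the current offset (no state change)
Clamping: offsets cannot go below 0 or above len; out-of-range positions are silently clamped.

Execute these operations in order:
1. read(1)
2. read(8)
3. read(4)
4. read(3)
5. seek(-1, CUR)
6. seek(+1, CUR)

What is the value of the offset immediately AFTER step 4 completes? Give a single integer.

Answer: 16

Derivation:
After 1 (read(1)): returned 'P', offset=1
After 2 (read(8)): returned 'D1JRAIEA', offset=9
After 3 (read(4)): returned 'MTSJ', offset=13
After 4 (read(3)): returned '3MS', offset=16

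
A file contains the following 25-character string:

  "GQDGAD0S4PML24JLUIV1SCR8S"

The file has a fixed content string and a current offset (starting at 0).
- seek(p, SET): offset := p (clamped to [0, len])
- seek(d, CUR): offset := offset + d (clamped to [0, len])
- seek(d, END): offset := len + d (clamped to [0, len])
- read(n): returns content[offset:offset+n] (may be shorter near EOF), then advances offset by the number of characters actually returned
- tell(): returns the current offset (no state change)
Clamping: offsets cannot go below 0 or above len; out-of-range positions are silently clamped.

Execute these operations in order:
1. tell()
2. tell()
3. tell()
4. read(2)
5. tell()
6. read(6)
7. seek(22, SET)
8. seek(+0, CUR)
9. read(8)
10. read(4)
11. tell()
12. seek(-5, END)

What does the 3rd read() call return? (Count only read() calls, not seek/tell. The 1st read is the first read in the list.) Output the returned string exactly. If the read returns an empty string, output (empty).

After 1 (tell()): offset=0
After 2 (tell()): offset=0
After 3 (tell()): offset=0
After 4 (read(2)): returned 'GQ', offset=2
After 5 (tell()): offset=2
After 6 (read(6)): returned 'DGAD0S', offset=8
After 7 (seek(22, SET)): offset=22
After 8 (seek(+0, CUR)): offset=22
After 9 (read(8)): returned 'R8S', offset=25
After 10 (read(4)): returned '', offset=25
After 11 (tell()): offset=25
After 12 (seek(-5, END)): offset=20

Answer: R8S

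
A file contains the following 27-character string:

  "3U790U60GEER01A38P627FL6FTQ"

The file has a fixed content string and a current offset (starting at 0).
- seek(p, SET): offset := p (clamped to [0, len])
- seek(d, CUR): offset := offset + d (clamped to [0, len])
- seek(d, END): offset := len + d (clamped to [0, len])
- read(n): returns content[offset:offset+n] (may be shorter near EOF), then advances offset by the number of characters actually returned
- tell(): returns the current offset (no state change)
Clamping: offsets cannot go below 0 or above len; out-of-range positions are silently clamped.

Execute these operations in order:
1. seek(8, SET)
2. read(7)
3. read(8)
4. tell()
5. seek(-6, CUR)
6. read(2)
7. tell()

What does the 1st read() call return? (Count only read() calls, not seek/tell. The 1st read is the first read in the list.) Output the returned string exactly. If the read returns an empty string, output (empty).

Answer: GEER01A

Derivation:
After 1 (seek(8, SET)): offset=8
After 2 (read(7)): returned 'GEER01A', offset=15
After 3 (read(8)): returned '38P627FL', offset=23
After 4 (tell()): offset=23
After 5 (seek(-6, CUR)): offset=17
After 6 (read(2)): returned 'P6', offset=19
After 7 (tell()): offset=19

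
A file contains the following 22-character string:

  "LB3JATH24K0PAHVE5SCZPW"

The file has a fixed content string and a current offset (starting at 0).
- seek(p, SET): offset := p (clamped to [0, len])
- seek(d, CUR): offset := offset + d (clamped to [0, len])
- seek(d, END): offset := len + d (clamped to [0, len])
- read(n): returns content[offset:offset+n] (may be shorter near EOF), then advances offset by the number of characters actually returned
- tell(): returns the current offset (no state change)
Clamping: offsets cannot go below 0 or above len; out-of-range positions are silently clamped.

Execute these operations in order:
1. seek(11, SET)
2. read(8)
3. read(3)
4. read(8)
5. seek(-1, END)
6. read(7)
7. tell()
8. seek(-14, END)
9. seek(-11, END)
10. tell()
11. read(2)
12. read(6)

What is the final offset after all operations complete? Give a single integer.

After 1 (seek(11, SET)): offset=11
After 2 (read(8)): returned 'PAHVE5SC', offset=19
After 3 (read(3)): returned 'ZPW', offset=22
After 4 (read(8)): returned '', offset=22
After 5 (seek(-1, END)): offset=21
After 6 (read(7)): returned 'W', offset=22
After 7 (tell()): offset=22
After 8 (seek(-14, END)): offset=8
After 9 (seek(-11, END)): offset=11
After 10 (tell()): offset=11
After 11 (read(2)): returned 'PA', offset=13
After 12 (read(6)): returned 'HVE5SC', offset=19

Answer: 19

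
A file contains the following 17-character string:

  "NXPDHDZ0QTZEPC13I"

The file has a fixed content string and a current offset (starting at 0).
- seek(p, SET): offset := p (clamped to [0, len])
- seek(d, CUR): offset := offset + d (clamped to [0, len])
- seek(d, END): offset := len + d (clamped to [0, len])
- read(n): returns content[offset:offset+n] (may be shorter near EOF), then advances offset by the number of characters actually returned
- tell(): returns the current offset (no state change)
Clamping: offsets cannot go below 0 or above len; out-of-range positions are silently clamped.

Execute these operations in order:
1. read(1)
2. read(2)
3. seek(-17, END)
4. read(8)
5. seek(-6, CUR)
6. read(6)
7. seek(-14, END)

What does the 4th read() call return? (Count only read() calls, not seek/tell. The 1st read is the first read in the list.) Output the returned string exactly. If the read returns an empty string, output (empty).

Answer: PDHDZ0

Derivation:
After 1 (read(1)): returned 'N', offset=1
After 2 (read(2)): returned 'XP', offset=3
After 3 (seek(-17, END)): offset=0
After 4 (read(8)): returned 'NXPDHDZ0', offset=8
After 5 (seek(-6, CUR)): offset=2
After 6 (read(6)): returned 'PDHDZ0', offset=8
After 7 (seek(-14, END)): offset=3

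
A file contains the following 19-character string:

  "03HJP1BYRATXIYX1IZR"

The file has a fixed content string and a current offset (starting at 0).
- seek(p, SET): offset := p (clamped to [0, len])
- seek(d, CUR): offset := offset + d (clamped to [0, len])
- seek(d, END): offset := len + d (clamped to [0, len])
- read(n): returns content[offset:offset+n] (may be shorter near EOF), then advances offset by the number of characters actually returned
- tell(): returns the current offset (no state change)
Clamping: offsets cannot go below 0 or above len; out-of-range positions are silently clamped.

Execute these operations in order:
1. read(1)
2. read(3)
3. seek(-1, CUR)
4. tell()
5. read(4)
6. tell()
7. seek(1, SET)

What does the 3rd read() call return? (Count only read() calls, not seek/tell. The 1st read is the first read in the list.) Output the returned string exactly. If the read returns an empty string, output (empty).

Answer: JP1B

Derivation:
After 1 (read(1)): returned '0', offset=1
After 2 (read(3)): returned '3HJ', offset=4
After 3 (seek(-1, CUR)): offset=3
After 4 (tell()): offset=3
After 5 (read(4)): returned 'JP1B', offset=7
After 6 (tell()): offset=7
After 7 (seek(1, SET)): offset=1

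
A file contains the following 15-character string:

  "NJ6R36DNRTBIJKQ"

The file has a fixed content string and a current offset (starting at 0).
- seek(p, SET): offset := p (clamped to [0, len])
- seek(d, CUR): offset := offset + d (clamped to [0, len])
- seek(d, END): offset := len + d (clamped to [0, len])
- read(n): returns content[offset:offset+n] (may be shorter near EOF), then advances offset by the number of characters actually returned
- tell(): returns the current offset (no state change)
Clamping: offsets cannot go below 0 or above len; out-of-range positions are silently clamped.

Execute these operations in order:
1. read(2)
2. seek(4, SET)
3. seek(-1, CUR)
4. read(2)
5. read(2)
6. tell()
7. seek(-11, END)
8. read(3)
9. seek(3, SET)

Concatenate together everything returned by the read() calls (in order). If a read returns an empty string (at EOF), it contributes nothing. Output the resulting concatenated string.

Answer: NJR36D36D

Derivation:
After 1 (read(2)): returned 'NJ', offset=2
After 2 (seek(4, SET)): offset=4
After 3 (seek(-1, CUR)): offset=3
After 4 (read(2)): returned 'R3', offset=5
After 5 (read(2)): returned '6D', offset=7
After 6 (tell()): offset=7
After 7 (seek(-11, END)): offset=4
After 8 (read(3)): returned '36D', offset=7
After 9 (seek(3, SET)): offset=3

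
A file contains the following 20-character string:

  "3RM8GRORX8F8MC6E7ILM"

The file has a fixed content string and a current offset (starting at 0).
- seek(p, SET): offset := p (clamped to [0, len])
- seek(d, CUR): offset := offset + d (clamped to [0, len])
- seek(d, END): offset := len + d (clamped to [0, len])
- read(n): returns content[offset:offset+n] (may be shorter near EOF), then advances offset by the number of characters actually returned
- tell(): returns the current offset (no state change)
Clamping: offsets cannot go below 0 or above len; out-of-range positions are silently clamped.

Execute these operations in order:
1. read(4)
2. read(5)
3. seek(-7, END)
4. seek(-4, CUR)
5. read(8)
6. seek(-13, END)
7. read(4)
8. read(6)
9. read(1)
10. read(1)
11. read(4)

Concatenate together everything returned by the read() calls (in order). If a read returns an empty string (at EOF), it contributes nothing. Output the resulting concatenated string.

Answer: 3RM8GRORX8F8MC6E7RX8F8MC6E7ILM

Derivation:
After 1 (read(4)): returned '3RM8', offset=4
After 2 (read(5)): returned 'GRORX', offset=9
After 3 (seek(-7, END)): offset=13
After 4 (seek(-4, CUR)): offset=9
After 5 (read(8)): returned '8F8MC6E7', offset=17
After 6 (seek(-13, END)): offset=7
After 7 (read(4)): returned 'RX8F', offset=11
After 8 (read(6)): returned '8MC6E7', offset=17
After 9 (read(1)): returned 'I', offset=18
After 10 (read(1)): returned 'L', offset=19
After 11 (read(4)): returned 'M', offset=20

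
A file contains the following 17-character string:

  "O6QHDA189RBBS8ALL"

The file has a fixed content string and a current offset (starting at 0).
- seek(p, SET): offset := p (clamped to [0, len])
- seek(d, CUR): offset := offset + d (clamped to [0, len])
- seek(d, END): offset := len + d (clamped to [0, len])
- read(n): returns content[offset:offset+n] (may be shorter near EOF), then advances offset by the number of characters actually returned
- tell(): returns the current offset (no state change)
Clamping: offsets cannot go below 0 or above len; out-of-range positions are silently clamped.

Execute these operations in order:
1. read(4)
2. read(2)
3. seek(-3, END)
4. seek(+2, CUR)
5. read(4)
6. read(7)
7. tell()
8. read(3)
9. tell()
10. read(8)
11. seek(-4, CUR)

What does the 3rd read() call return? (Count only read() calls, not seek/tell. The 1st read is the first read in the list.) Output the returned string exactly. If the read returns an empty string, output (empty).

Answer: L

Derivation:
After 1 (read(4)): returned 'O6QH', offset=4
After 2 (read(2)): returned 'DA', offset=6
After 3 (seek(-3, END)): offset=14
After 4 (seek(+2, CUR)): offset=16
After 5 (read(4)): returned 'L', offset=17
After 6 (read(7)): returned '', offset=17
After 7 (tell()): offset=17
After 8 (read(3)): returned '', offset=17
After 9 (tell()): offset=17
After 10 (read(8)): returned '', offset=17
After 11 (seek(-4, CUR)): offset=13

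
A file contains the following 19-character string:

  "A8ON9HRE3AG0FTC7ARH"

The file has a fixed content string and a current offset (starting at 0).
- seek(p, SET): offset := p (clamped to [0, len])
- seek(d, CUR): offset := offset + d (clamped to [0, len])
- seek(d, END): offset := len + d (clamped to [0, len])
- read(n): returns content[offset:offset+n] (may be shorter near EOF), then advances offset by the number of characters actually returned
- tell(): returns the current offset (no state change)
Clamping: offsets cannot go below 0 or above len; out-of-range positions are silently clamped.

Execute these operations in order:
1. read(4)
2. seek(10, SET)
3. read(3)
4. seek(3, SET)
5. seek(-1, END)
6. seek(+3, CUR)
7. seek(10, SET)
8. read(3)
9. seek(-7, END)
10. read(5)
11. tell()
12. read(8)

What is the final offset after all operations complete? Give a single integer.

After 1 (read(4)): returned 'A8ON', offset=4
After 2 (seek(10, SET)): offset=10
After 3 (read(3)): returned 'G0F', offset=13
After 4 (seek(3, SET)): offset=3
After 5 (seek(-1, END)): offset=18
After 6 (seek(+3, CUR)): offset=19
After 7 (seek(10, SET)): offset=10
After 8 (read(3)): returned 'G0F', offset=13
After 9 (seek(-7, END)): offset=12
After 10 (read(5)): returned 'FTC7A', offset=17
After 11 (tell()): offset=17
After 12 (read(8)): returned 'RH', offset=19

Answer: 19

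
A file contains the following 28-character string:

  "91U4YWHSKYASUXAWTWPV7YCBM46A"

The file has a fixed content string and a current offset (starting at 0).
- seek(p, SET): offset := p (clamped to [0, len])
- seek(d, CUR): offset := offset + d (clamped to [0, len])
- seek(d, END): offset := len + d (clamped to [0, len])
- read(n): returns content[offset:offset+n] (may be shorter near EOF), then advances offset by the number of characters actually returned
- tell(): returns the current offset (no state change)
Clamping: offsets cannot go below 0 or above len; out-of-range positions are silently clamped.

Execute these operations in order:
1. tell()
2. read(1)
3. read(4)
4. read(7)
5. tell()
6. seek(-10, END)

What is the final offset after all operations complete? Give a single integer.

After 1 (tell()): offset=0
After 2 (read(1)): returned '9', offset=1
After 3 (read(4)): returned '1U4Y', offset=5
After 4 (read(7)): returned 'WHSKYAS', offset=12
After 5 (tell()): offset=12
After 6 (seek(-10, END)): offset=18

Answer: 18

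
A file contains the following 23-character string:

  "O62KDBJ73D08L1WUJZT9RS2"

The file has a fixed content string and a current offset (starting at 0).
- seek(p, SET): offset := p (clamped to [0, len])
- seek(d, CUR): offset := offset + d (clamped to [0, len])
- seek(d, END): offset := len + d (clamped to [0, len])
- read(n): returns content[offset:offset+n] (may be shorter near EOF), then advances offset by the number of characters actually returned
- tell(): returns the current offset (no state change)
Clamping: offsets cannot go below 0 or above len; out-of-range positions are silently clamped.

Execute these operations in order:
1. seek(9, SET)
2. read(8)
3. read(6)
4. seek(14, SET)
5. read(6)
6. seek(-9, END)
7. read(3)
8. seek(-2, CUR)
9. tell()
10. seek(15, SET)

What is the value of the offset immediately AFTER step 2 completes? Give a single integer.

Answer: 17

Derivation:
After 1 (seek(9, SET)): offset=9
After 2 (read(8)): returned 'D08L1WUJ', offset=17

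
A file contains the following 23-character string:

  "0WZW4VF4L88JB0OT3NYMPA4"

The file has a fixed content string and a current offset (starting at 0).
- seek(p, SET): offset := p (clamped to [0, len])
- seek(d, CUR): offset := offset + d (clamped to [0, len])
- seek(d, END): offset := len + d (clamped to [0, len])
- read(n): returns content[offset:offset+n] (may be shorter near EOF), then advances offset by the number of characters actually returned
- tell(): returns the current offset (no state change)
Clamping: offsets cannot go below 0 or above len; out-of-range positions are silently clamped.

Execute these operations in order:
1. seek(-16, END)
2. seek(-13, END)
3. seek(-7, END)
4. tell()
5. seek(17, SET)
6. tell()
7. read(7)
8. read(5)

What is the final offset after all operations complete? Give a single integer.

After 1 (seek(-16, END)): offset=7
After 2 (seek(-13, END)): offset=10
After 3 (seek(-7, END)): offset=16
After 4 (tell()): offset=16
After 5 (seek(17, SET)): offset=17
After 6 (tell()): offset=17
After 7 (read(7)): returned 'NYMPA4', offset=23
After 8 (read(5)): returned '', offset=23

Answer: 23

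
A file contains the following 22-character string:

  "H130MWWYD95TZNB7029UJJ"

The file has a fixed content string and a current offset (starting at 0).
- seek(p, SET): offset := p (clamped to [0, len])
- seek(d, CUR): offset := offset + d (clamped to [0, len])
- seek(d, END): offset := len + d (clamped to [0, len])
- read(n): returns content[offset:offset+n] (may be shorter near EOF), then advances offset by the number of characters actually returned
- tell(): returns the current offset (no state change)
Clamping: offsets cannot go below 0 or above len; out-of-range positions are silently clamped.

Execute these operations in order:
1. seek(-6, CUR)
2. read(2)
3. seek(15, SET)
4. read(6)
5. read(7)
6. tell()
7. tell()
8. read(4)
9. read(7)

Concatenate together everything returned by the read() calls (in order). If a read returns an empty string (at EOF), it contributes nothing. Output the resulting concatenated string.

Answer: H17029UJJ

Derivation:
After 1 (seek(-6, CUR)): offset=0
After 2 (read(2)): returned 'H1', offset=2
After 3 (seek(15, SET)): offset=15
After 4 (read(6)): returned '7029UJ', offset=21
After 5 (read(7)): returned 'J', offset=22
After 6 (tell()): offset=22
After 7 (tell()): offset=22
After 8 (read(4)): returned '', offset=22
After 9 (read(7)): returned '', offset=22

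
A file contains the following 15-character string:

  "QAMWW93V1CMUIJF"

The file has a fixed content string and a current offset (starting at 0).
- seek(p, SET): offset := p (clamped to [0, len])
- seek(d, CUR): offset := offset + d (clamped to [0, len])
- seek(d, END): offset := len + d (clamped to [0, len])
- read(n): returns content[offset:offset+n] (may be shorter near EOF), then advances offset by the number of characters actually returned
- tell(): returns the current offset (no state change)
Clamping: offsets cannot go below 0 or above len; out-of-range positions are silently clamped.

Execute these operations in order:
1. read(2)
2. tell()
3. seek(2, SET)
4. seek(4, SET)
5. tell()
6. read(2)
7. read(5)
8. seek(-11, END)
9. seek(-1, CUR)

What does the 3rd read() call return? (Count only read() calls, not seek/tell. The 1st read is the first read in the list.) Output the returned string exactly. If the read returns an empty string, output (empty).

After 1 (read(2)): returned 'QA', offset=2
After 2 (tell()): offset=2
After 3 (seek(2, SET)): offset=2
After 4 (seek(4, SET)): offset=4
After 5 (tell()): offset=4
After 6 (read(2)): returned 'W9', offset=6
After 7 (read(5)): returned '3V1CM', offset=11
After 8 (seek(-11, END)): offset=4
After 9 (seek(-1, CUR)): offset=3

Answer: 3V1CM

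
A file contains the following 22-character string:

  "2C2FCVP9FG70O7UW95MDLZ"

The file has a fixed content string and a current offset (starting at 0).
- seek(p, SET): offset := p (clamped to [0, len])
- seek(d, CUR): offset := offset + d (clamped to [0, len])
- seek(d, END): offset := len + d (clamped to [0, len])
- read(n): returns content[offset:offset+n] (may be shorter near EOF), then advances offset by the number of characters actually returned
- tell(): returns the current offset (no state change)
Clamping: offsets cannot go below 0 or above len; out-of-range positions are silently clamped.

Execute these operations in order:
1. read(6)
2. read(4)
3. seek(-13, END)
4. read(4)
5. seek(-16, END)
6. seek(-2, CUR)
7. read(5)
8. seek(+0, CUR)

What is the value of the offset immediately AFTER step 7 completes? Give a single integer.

Answer: 9

Derivation:
After 1 (read(6)): returned '2C2FCV', offset=6
After 2 (read(4)): returned 'P9FG', offset=10
After 3 (seek(-13, END)): offset=9
After 4 (read(4)): returned 'G70O', offset=13
After 5 (seek(-16, END)): offset=6
After 6 (seek(-2, CUR)): offset=4
After 7 (read(5)): returned 'CVP9F', offset=9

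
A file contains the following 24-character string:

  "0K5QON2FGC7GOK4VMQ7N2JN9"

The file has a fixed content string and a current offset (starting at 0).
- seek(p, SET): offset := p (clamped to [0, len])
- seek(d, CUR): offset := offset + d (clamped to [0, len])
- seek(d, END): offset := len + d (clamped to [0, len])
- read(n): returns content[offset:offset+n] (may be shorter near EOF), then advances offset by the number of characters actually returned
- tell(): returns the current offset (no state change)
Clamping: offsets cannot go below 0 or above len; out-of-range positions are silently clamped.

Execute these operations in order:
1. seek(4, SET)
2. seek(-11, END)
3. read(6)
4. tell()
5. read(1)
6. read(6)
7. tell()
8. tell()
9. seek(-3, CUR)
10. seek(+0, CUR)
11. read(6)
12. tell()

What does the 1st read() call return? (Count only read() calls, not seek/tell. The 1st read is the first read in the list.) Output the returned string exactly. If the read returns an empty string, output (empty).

Answer: K4VMQ7

Derivation:
After 1 (seek(4, SET)): offset=4
After 2 (seek(-11, END)): offset=13
After 3 (read(6)): returned 'K4VMQ7', offset=19
After 4 (tell()): offset=19
After 5 (read(1)): returned 'N', offset=20
After 6 (read(6)): returned '2JN9', offset=24
After 7 (tell()): offset=24
After 8 (tell()): offset=24
After 9 (seek(-3, CUR)): offset=21
After 10 (seek(+0, CUR)): offset=21
After 11 (read(6)): returned 'JN9', offset=24
After 12 (tell()): offset=24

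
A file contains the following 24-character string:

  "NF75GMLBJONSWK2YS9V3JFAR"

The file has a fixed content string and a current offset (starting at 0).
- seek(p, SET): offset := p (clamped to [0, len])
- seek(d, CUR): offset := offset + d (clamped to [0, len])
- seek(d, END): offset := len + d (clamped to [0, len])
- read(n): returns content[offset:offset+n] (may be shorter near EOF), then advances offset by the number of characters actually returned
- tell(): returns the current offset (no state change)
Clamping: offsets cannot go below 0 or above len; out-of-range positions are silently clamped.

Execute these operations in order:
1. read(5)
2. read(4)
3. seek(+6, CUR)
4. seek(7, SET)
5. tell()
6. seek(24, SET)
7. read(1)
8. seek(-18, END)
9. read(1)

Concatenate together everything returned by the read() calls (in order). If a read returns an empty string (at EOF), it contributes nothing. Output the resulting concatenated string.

Answer: NF75GMLBJL

Derivation:
After 1 (read(5)): returned 'NF75G', offset=5
After 2 (read(4)): returned 'MLBJ', offset=9
After 3 (seek(+6, CUR)): offset=15
After 4 (seek(7, SET)): offset=7
After 5 (tell()): offset=7
After 6 (seek(24, SET)): offset=24
After 7 (read(1)): returned '', offset=24
After 8 (seek(-18, END)): offset=6
After 9 (read(1)): returned 'L', offset=7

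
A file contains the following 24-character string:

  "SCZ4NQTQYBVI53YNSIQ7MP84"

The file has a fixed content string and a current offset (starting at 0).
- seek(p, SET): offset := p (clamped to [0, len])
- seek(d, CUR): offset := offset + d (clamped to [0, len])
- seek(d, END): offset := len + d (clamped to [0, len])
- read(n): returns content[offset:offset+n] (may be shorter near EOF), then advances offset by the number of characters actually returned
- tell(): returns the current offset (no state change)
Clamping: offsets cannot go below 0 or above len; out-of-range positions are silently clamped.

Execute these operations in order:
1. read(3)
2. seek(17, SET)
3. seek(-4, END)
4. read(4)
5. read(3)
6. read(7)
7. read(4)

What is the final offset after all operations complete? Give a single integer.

Answer: 24

Derivation:
After 1 (read(3)): returned 'SCZ', offset=3
After 2 (seek(17, SET)): offset=17
After 3 (seek(-4, END)): offset=20
After 4 (read(4)): returned 'MP84', offset=24
After 5 (read(3)): returned '', offset=24
After 6 (read(7)): returned '', offset=24
After 7 (read(4)): returned '', offset=24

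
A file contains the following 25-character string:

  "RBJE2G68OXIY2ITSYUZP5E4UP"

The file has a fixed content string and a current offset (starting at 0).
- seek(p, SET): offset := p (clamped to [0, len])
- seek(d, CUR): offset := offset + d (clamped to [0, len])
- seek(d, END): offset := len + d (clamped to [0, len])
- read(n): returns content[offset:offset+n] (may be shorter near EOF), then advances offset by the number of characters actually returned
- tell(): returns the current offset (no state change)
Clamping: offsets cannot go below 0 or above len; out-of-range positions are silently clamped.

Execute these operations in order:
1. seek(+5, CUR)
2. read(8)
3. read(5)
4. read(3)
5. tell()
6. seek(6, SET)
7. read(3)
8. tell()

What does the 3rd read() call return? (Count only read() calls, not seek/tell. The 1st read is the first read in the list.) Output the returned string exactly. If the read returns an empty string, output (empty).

Answer: ZP5

Derivation:
After 1 (seek(+5, CUR)): offset=5
After 2 (read(8)): returned 'G68OXIY2', offset=13
After 3 (read(5)): returned 'ITSYU', offset=18
After 4 (read(3)): returned 'ZP5', offset=21
After 5 (tell()): offset=21
After 6 (seek(6, SET)): offset=6
After 7 (read(3)): returned '68O', offset=9
After 8 (tell()): offset=9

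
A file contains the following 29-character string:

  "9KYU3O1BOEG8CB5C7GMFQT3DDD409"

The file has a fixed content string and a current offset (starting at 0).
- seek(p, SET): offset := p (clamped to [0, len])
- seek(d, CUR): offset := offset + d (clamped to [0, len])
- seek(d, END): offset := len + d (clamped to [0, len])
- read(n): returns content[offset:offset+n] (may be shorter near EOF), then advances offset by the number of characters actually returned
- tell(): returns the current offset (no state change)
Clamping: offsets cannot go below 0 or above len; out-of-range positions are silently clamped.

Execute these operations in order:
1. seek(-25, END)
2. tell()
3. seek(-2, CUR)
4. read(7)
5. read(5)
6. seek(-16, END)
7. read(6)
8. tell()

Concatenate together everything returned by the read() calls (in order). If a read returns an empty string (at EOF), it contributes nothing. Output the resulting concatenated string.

Answer: YU3O1BOEG8CBB5C7GM

Derivation:
After 1 (seek(-25, END)): offset=4
After 2 (tell()): offset=4
After 3 (seek(-2, CUR)): offset=2
After 4 (read(7)): returned 'YU3O1BO', offset=9
After 5 (read(5)): returned 'EG8CB', offset=14
After 6 (seek(-16, END)): offset=13
After 7 (read(6)): returned 'B5C7GM', offset=19
After 8 (tell()): offset=19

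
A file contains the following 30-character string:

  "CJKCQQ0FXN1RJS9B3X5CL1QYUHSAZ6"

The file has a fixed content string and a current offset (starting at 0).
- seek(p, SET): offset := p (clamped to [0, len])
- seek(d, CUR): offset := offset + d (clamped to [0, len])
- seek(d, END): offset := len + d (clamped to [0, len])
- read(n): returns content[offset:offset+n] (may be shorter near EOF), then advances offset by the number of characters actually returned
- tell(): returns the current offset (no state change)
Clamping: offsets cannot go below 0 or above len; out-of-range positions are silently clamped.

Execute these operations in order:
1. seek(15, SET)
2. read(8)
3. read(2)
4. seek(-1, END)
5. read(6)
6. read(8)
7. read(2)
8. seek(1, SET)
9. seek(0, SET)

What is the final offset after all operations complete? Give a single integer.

After 1 (seek(15, SET)): offset=15
After 2 (read(8)): returned 'B3X5CL1Q', offset=23
After 3 (read(2)): returned 'YU', offset=25
After 4 (seek(-1, END)): offset=29
After 5 (read(6)): returned '6', offset=30
After 6 (read(8)): returned '', offset=30
After 7 (read(2)): returned '', offset=30
After 8 (seek(1, SET)): offset=1
After 9 (seek(0, SET)): offset=0

Answer: 0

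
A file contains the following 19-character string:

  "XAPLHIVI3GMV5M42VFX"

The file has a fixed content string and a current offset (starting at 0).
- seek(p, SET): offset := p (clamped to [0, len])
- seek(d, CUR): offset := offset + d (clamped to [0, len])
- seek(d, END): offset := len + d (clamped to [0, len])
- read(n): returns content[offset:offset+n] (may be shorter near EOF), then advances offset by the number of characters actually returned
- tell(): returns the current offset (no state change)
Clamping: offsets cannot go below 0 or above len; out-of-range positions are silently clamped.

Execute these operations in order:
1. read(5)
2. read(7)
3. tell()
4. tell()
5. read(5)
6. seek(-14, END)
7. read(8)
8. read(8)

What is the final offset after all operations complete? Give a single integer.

After 1 (read(5)): returned 'XAPLH', offset=5
After 2 (read(7)): returned 'IVI3GMV', offset=12
After 3 (tell()): offset=12
After 4 (tell()): offset=12
After 5 (read(5)): returned '5M42V', offset=17
After 6 (seek(-14, END)): offset=5
After 7 (read(8)): returned 'IVI3GMV5', offset=13
After 8 (read(8)): returned 'M42VFX', offset=19

Answer: 19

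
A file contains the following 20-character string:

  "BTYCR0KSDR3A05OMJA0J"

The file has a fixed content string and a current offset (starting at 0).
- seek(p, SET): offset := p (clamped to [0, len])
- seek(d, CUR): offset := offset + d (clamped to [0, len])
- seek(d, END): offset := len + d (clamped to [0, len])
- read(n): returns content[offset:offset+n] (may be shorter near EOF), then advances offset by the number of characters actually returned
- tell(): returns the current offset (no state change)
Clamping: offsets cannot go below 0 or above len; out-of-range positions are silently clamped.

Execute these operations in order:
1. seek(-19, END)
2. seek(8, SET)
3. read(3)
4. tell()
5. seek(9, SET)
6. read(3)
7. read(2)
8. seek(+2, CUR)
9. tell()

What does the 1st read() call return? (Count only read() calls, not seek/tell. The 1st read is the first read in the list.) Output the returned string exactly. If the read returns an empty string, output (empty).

After 1 (seek(-19, END)): offset=1
After 2 (seek(8, SET)): offset=8
After 3 (read(3)): returned 'DR3', offset=11
After 4 (tell()): offset=11
After 5 (seek(9, SET)): offset=9
After 6 (read(3)): returned 'R3A', offset=12
After 7 (read(2)): returned '05', offset=14
After 8 (seek(+2, CUR)): offset=16
After 9 (tell()): offset=16

Answer: DR3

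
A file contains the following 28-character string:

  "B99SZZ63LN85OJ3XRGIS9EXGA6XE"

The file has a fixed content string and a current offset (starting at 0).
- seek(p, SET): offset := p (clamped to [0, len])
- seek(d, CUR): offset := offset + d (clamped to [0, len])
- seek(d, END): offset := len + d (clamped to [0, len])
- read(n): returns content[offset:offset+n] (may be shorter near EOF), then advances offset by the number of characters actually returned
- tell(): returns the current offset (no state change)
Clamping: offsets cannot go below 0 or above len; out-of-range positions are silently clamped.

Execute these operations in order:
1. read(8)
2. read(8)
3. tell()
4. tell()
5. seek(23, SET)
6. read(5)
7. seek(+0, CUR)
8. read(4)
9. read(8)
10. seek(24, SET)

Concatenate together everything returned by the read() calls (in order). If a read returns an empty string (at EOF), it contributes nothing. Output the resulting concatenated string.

Answer: B99SZZ63LN85OJ3XGA6XE

Derivation:
After 1 (read(8)): returned 'B99SZZ63', offset=8
After 2 (read(8)): returned 'LN85OJ3X', offset=16
After 3 (tell()): offset=16
After 4 (tell()): offset=16
After 5 (seek(23, SET)): offset=23
After 6 (read(5)): returned 'GA6XE', offset=28
After 7 (seek(+0, CUR)): offset=28
After 8 (read(4)): returned '', offset=28
After 9 (read(8)): returned '', offset=28
After 10 (seek(24, SET)): offset=24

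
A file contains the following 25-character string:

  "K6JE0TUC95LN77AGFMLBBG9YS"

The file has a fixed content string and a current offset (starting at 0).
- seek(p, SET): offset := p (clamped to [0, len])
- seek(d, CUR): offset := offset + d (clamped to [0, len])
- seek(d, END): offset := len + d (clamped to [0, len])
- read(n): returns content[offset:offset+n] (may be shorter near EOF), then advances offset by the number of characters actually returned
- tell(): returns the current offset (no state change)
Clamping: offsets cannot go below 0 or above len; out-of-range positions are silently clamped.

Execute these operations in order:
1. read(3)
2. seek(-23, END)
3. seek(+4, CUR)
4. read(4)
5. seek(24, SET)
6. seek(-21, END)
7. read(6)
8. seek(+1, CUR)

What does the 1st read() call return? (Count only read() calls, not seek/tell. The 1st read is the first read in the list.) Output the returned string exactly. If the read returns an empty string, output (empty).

After 1 (read(3)): returned 'K6J', offset=3
After 2 (seek(-23, END)): offset=2
After 3 (seek(+4, CUR)): offset=6
After 4 (read(4)): returned 'UC95', offset=10
After 5 (seek(24, SET)): offset=24
After 6 (seek(-21, END)): offset=4
After 7 (read(6)): returned '0TUC95', offset=10
After 8 (seek(+1, CUR)): offset=11

Answer: K6J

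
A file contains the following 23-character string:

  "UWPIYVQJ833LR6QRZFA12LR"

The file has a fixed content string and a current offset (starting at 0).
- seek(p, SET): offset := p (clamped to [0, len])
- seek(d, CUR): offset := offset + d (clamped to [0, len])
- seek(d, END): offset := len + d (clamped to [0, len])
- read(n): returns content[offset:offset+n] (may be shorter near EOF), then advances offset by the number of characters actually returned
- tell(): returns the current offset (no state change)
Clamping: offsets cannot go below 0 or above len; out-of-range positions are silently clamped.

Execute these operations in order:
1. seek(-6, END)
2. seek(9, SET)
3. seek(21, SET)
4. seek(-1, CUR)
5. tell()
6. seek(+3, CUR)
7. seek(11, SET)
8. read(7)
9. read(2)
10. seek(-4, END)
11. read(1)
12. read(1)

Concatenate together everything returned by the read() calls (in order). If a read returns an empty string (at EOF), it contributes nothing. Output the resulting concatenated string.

After 1 (seek(-6, END)): offset=17
After 2 (seek(9, SET)): offset=9
After 3 (seek(21, SET)): offset=21
After 4 (seek(-1, CUR)): offset=20
After 5 (tell()): offset=20
After 6 (seek(+3, CUR)): offset=23
After 7 (seek(11, SET)): offset=11
After 8 (read(7)): returned 'LR6QRZF', offset=18
After 9 (read(2)): returned 'A1', offset=20
After 10 (seek(-4, END)): offset=19
After 11 (read(1)): returned '1', offset=20
After 12 (read(1)): returned '2', offset=21

Answer: LR6QRZFA112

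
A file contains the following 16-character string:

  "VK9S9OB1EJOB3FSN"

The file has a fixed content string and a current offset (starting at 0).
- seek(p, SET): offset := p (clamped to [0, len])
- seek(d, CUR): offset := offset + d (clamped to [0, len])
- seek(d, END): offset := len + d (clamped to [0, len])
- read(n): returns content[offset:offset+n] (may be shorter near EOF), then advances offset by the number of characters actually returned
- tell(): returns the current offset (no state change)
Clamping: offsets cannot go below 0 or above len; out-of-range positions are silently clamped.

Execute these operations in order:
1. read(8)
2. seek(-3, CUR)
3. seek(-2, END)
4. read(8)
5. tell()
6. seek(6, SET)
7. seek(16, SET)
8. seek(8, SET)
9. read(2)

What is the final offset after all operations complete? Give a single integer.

After 1 (read(8)): returned 'VK9S9OB1', offset=8
After 2 (seek(-3, CUR)): offset=5
After 3 (seek(-2, END)): offset=14
After 4 (read(8)): returned 'SN', offset=16
After 5 (tell()): offset=16
After 6 (seek(6, SET)): offset=6
After 7 (seek(16, SET)): offset=16
After 8 (seek(8, SET)): offset=8
After 9 (read(2)): returned 'EJ', offset=10

Answer: 10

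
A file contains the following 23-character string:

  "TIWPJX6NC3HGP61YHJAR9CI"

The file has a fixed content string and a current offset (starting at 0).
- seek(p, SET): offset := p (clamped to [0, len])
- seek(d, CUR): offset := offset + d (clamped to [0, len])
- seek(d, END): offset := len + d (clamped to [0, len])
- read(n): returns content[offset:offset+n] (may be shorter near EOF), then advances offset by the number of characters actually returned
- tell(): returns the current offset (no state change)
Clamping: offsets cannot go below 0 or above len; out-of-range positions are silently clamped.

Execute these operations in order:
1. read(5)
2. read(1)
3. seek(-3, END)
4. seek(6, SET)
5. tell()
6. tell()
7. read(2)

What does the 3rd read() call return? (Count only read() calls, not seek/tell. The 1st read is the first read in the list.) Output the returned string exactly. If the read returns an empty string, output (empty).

After 1 (read(5)): returned 'TIWPJ', offset=5
After 2 (read(1)): returned 'X', offset=6
After 3 (seek(-3, END)): offset=20
After 4 (seek(6, SET)): offset=6
After 5 (tell()): offset=6
After 6 (tell()): offset=6
After 7 (read(2)): returned '6N', offset=8

Answer: 6N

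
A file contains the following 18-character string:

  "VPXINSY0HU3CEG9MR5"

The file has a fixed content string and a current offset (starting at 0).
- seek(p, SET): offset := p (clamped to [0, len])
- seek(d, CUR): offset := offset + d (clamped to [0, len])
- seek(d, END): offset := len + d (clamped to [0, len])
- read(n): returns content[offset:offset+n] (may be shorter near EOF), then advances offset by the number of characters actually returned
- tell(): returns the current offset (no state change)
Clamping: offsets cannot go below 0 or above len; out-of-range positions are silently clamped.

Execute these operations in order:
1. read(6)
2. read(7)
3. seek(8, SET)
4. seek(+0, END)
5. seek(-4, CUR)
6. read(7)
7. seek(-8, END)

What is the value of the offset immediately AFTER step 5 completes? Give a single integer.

Answer: 14

Derivation:
After 1 (read(6)): returned 'VPXINS', offset=6
After 2 (read(7)): returned 'Y0HU3CE', offset=13
After 3 (seek(8, SET)): offset=8
After 4 (seek(+0, END)): offset=18
After 5 (seek(-4, CUR)): offset=14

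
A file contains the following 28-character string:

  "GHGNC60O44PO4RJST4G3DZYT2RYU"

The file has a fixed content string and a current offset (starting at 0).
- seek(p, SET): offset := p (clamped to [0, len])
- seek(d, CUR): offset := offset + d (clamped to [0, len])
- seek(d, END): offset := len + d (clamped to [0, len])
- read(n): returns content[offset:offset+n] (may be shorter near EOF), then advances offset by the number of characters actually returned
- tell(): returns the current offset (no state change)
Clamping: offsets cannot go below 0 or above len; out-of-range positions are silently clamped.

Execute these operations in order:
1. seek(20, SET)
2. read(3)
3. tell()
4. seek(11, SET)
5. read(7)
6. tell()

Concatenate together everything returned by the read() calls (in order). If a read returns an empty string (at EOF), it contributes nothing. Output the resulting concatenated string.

After 1 (seek(20, SET)): offset=20
After 2 (read(3)): returned 'DZY', offset=23
After 3 (tell()): offset=23
After 4 (seek(11, SET)): offset=11
After 5 (read(7)): returned 'O4RJST4', offset=18
After 6 (tell()): offset=18

Answer: DZYO4RJST4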